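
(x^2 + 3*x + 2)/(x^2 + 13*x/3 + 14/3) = 3*(x + 1)/(3*x + 7)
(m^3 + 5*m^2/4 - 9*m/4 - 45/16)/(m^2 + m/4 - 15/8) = (8*m^2 - 2*m - 15)/(2*(4*m - 5))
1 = 1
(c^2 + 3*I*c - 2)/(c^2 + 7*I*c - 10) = (c + I)/(c + 5*I)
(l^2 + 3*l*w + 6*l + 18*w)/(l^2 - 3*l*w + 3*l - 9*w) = (l^2 + 3*l*w + 6*l + 18*w)/(l^2 - 3*l*w + 3*l - 9*w)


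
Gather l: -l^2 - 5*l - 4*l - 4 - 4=-l^2 - 9*l - 8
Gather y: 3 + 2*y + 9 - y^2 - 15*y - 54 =-y^2 - 13*y - 42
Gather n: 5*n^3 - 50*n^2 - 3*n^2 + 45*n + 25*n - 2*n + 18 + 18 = 5*n^3 - 53*n^2 + 68*n + 36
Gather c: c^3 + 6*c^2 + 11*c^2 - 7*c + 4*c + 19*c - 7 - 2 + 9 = c^3 + 17*c^2 + 16*c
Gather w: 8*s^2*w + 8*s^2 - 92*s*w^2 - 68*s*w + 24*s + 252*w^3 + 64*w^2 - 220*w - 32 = 8*s^2 + 24*s + 252*w^3 + w^2*(64 - 92*s) + w*(8*s^2 - 68*s - 220) - 32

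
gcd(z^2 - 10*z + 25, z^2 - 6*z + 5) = z - 5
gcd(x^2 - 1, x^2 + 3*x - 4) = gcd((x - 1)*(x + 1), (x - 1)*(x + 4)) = x - 1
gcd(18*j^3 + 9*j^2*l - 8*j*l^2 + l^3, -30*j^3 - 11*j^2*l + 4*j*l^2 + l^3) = 3*j - l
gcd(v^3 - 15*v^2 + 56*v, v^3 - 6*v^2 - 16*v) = v^2 - 8*v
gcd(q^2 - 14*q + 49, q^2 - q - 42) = q - 7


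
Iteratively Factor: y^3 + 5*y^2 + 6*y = (y)*(y^2 + 5*y + 6) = y*(y + 3)*(y + 2)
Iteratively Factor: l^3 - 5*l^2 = (l)*(l^2 - 5*l) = l*(l - 5)*(l)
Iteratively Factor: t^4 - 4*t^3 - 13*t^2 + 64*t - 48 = (t - 3)*(t^3 - t^2 - 16*t + 16) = (t - 3)*(t + 4)*(t^2 - 5*t + 4) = (t - 4)*(t - 3)*(t + 4)*(t - 1)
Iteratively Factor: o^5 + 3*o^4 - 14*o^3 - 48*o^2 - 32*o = (o)*(o^4 + 3*o^3 - 14*o^2 - 48*o - 32) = o*(o + 2)*(o^3 + o^2 - 16*o - 16) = o*(o + 1)*(o + 2)*(o^2 - 16) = o*(o - 4)*(o + 1)*(o + 2)*(o + 4)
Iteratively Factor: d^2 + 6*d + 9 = (d + 3)*(d + 3)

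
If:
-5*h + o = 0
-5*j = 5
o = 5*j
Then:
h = -1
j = -1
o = -5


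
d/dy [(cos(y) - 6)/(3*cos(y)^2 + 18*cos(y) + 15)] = (cos(y)^2 - 12*cos(y) - 41)*sin(y)/(3*(cos(y)^2 + 6*cos(y) + 5)^2)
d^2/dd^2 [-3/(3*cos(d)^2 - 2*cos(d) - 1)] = 3*(72*sin(d)^4 - 68*sin(d)^2 + 41*cos(d) - 9*cos(3*d) - 32)/(2*(cos(d) - 1)^3*(3*cos(d) + 1)^3)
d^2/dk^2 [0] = 0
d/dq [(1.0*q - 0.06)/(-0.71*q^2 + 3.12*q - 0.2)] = (0.71*q^2 - 0.0851999999999999*q - 0.0128)/(0.5041*q^4 - 4.4304*q^3 + 10.0184*q^2 - 1.248*q + 0.04)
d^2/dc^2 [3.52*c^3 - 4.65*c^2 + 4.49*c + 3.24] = 21.12*c - 9.3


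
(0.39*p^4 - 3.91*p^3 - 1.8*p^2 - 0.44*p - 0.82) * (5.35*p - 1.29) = 2.0865*p^5 - 21.4216*p^4 - 4.5861*p^3 - 0.0319999999999996*p^2 - 3.8194*p + 1.0578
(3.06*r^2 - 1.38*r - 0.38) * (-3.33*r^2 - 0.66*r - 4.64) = -10.1898*r^4 + 2.5758*r^3 - 12.0222*r^2 + 6.654*r + 1.7632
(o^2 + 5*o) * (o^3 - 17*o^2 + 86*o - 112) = o^5 - 12*o^4 + o^3 + 318*o^2 - 560*o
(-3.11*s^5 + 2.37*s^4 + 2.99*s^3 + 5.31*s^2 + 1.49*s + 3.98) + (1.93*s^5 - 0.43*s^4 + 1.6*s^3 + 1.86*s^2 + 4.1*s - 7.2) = -1.18*s^5 + 1.94*s^4 + 4.59*s^3 + 7.17*s^2 + 5.59*s - 3.22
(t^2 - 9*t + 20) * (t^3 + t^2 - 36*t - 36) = t^5 - 8*t^4 - 25*t^3 + 308*t^2 - 396*t - 720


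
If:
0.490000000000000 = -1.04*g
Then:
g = -0.47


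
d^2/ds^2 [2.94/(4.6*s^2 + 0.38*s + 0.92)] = (-124.4208*s^2 - 10.27824*s + 2.94*(9.2*s + 0.38)*(18.4*s + 0.76) - 24.88416)/(4.6*s^2 + 0.38*s + 0.92)^3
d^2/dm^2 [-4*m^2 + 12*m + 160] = -8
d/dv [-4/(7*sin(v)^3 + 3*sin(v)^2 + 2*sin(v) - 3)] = 4*(21*sin(v)^2 + 6*sin(v) + 2)*cos(v)/(7*sin(v)^3 + 3*sin(v)^2 + 2*sin(v) - 3)^2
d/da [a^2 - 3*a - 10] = 2*a - 3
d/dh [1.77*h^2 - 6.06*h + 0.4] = 3.54*h - 6.06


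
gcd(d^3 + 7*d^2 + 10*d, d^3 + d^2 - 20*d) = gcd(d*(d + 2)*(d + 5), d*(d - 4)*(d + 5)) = d^2 + 5*d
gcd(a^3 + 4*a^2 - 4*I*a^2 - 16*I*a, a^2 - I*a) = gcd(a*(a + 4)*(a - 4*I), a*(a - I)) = a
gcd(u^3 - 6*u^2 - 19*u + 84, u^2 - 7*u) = u - 7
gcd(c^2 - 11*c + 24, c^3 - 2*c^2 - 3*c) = c - 3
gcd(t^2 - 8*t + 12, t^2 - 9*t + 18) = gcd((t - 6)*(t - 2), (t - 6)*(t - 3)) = t - 6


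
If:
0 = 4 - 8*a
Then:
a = 1/2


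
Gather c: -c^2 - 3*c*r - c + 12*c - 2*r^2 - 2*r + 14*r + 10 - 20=-c^2 + c*(11 - 3*r) - 2*r^2 + 12*r - 10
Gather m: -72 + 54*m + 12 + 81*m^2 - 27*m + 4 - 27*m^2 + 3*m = 54*m^2 + 30*m - 56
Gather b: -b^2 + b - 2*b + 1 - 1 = -b^2 - b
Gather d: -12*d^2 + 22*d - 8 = -12*d^2 + 22*d - 8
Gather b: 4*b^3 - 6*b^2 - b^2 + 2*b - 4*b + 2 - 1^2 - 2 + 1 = 4*b^3 - 7*b^2 - 2*b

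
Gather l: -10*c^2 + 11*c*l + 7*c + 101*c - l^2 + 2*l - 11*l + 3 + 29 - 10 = -10*c^2 + 108*c - l^2 + l*(11*c - 9) + 22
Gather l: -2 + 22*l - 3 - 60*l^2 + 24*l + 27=-60*l^2 + 46*l + 22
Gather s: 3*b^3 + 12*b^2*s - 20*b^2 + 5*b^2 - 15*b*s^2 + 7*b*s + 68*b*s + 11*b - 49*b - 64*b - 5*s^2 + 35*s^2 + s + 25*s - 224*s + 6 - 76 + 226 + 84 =3*b^3 - 15*b^2 - 102*b + s^2*(30 - 15*b) + s*(12*b^2 + 75*b - 198) + 240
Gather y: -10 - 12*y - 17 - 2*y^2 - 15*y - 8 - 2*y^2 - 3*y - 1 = -4*y^2 - 30*y - 36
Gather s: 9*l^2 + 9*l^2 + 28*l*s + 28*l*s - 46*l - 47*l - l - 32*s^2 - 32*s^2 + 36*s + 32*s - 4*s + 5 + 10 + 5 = 18*l^2 - 94*l - 64*s^2 + s*(56*l + 64) + 20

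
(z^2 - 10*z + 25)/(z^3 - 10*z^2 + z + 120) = (z - 5)/(z^2 - 5*z - 24)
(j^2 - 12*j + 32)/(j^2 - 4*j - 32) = (j - 4)/(j + 4)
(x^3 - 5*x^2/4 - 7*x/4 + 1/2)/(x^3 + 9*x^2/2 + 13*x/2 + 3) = (4*x^2 - 9*x + 2)/(2*(2*x^2 + 7*x + 6))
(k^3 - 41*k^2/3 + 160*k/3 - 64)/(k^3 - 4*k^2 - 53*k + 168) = (k - 8/3)/(k + 7)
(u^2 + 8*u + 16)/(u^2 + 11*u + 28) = (u + 4)/(u + 7)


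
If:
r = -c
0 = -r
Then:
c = 0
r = 0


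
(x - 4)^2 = x^2 - 8*x + 16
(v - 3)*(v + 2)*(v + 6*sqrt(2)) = v^3 - v^2 + 6*sqrt(2)*v^2 - 6*sqrt(2)*v - 6*v - 36*sqrt(2)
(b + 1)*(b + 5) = b^2 + 6*b + 5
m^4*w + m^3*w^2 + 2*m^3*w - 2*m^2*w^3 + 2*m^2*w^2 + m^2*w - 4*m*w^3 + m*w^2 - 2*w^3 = (m + 1)*(m - w)*(m + 2*w)*(m*w + w)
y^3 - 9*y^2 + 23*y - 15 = (y - 5)*(y - 3)*(y - 1)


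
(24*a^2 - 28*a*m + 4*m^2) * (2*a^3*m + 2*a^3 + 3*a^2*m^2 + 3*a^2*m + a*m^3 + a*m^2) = 48*a^5*m + 48*a^5 + 16*a^4*m^2 + 16*a^4*m - 52*a^3*m^3 - 52*a^3*m^2 - 16*a^2*m^4 - 16*a^2*m^3 + 4*a*m^5 + 4*a*m^4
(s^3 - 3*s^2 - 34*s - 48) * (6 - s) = -s^4 + 9*s^3 + 16*s^2 - 156*s - 288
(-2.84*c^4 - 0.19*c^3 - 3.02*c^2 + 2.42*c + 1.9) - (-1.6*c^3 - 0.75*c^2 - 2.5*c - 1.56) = -2.84*c^4 + 1.41*c^3 - 2.27*c^2 + 4.92*c + 3.46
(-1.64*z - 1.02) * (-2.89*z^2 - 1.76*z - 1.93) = 4.7396*z^3 + 5.8342*z^2 + 4.9604*z + 1.9686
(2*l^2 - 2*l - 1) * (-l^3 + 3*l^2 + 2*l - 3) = -2*l^5 + 8*l^4 - l^3 - 13*l^2 + 4*l + 3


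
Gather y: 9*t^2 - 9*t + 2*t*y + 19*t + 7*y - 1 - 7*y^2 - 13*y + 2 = 9*t^2 + 10*t - 7*y^2 + y*(2*t - 6) + 1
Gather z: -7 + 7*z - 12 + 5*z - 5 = 12*z - 24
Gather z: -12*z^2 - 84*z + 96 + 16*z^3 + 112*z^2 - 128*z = 16*z^3 + 100*z^2 - 212*z + 96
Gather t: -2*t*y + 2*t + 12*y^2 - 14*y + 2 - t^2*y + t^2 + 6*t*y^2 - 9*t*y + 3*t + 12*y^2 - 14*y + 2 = t^2*(1 - y) + t*(6*y^2 - 11*y + 5) + 24*y^2 - 28*y + 4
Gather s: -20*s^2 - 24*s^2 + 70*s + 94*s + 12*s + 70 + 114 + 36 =-44*s^2 + 176*s + 220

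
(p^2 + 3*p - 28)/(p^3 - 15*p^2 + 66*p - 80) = (p^2 + 3*p - 28)/(p^3 - 15*p^2 + 66*p - 80)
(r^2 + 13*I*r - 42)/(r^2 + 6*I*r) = (r + 7*I)/r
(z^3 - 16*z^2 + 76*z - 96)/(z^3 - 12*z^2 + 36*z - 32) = (z - 6)/(z - 2)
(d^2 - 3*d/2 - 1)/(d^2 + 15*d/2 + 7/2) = (d - 2)/(d + 7)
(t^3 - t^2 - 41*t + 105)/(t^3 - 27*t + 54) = (t^2 + 2*t - 35)/(t^2 + 3*t - 18)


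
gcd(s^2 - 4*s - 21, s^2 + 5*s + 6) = s + 3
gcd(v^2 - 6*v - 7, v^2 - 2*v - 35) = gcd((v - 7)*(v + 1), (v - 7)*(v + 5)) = v - 7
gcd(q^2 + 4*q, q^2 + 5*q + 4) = q + 4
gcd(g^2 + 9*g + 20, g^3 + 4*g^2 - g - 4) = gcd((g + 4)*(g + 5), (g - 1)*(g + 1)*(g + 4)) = g + 4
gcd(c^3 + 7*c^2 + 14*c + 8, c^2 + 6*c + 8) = c^2 + 6*c + 8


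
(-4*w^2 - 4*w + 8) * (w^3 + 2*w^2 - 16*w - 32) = -4*w^5 - 12*w^4 + 64*w^3 + 208*w^2 - 256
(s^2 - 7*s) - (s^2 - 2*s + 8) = -5*s - 8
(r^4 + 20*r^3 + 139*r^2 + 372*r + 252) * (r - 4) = r^5 + 16*r^4 + 59*r^3 - 184*r^2 - 1236*r - 1008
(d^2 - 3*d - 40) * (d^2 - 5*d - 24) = d^4 - 8*d^3 - 49*d^2 + 272*d + 960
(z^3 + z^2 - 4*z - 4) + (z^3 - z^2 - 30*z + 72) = 2*z^3 - 34*z + 68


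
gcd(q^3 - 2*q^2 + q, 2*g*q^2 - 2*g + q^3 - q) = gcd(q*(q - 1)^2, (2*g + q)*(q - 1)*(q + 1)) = q - 1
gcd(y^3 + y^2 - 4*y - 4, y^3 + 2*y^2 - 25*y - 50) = y + 2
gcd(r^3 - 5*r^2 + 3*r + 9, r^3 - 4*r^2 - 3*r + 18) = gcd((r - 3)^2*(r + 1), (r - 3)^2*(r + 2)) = r^2 - 6*r + 9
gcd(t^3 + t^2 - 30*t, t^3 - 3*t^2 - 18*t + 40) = t - 5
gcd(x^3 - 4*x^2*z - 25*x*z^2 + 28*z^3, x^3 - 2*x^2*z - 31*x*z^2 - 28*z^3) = x^2 - 3*x*z - 28*z^2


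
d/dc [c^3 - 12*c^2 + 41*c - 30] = 3*c^2 - 24*c + 41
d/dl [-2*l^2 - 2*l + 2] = -4*l - 2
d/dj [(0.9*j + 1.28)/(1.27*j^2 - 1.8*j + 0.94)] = (-1.143*j^2 - 3.2512*j + 3.15)/(1.6129*j^4 - 4.572*j^3 + 5.6276*j^2 - 3.384*j + 0.8836)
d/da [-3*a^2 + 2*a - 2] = 2 - 6*a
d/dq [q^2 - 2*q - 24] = 2*q - 2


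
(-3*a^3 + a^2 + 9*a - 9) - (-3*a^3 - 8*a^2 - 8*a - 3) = 9*a^2 + 17*a - 6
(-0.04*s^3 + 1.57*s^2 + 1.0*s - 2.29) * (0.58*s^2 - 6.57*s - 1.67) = -0.0232*s^5 + 1.1734*s^4 - 9.6681*s^3 - 10.5201*s^2 + 13.3753*s + 3.8243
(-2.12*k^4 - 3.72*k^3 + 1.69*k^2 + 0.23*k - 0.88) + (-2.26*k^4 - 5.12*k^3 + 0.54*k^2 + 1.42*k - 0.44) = -4.38*k^4 - 8.84*k^3 + 2.23*k^2 + 1.65*k - 1.32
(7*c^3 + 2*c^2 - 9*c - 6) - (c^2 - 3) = 7*c^3 + c^2 - 9*c - 3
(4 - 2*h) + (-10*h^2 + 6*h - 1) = -10*h^2 + 4*h + 3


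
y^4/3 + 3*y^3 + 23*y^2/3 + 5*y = y*(y/3 + 1)*(y + 1)*(y + 5)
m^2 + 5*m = m*(m + 5)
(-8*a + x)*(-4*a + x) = 32*a^2 - 12*a*x + x^2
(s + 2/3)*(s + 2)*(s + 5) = s^3 + 23*s^2/3 + 44*s/3 + 20/3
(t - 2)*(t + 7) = t^2 + 5*t - 14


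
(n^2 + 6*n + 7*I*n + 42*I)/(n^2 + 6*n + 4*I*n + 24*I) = (n + 7*I)/(n + 4*I)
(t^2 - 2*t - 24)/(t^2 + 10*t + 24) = (t - 6)/(t + 6)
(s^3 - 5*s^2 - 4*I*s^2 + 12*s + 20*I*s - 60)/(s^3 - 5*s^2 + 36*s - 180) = (s + 2*I)/(s + 6*I)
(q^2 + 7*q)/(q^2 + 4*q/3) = 3*(q + 7)/(3*q + 4)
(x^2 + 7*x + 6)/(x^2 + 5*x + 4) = (x + 6)/(x + 4)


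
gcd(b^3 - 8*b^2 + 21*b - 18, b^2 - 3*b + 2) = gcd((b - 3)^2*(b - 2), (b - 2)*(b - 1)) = b - 2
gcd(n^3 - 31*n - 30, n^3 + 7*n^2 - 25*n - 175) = n + 5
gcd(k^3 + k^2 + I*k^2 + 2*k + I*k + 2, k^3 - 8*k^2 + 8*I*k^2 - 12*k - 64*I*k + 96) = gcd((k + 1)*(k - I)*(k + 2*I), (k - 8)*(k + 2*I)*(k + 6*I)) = k + 2*I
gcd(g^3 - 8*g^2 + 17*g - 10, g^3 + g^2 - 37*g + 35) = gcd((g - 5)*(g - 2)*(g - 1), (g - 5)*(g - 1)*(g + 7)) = g^2 - 6*g + 5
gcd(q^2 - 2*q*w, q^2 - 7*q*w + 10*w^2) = q - 2*w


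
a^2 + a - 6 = (a - 2)*(a + 3)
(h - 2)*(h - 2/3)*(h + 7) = h^3 + 13*h^2/3 - 52*h/3 + 28/3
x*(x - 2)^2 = x^3 - 4*x^2 + 4*x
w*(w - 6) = w^2 - 6*w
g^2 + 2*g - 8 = (g - 2)*(g + 4)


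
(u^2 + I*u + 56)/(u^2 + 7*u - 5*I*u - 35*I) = (u^2 + I*u + 56)/(u^2 + u*(7 - 5*I) - 35*I)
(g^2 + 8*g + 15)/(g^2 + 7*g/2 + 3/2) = 2*(g + 5)/(2*g + 1)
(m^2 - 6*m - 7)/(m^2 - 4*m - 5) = (m - 7)/(m - 5)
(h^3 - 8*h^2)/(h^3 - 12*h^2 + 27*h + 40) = h^2/(h^2 - 4*h - 5)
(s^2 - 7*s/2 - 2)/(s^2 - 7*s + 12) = (s + 1/2)/(s - 3)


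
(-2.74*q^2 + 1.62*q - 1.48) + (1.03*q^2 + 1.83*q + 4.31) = -1.71*q^2 + 3.45*q + 2.83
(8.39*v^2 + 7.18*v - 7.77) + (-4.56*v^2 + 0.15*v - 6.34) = 3.83*v^2 + 7.33*v - 14.11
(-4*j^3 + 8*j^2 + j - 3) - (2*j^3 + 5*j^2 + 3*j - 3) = -6*j^3 + 3*j^2 - 2*j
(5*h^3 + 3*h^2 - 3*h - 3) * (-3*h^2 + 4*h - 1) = -15*h^5 + 11*h^4 + 16*h^3 - 6*h^2 - 9*h + 3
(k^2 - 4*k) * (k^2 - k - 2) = k^4 - 5*k^3 + 2*k^2 + 8*k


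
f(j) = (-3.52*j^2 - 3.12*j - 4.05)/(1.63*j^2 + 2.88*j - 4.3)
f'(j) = (-7.04*j - 3.12)/(1.63*j^2 + 2.88*j - 4.3) + (-3.26*j - 2.88)*(-3.52*j^2 - 3.12*j - 4.05)/(1.63*j^2 + 2.88*j - 4.3)^2 = (-5.052*j^2 + 43.475*j + 25.08)/(2.6569*j^4 + 9.3888*j^3 - 5.7236*j^2 - 24.768*j + 18.49)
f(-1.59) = 1.68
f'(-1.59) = -2.51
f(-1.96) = 3.11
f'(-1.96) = -5.86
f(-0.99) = 0.79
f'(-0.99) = -0.74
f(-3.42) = -7.03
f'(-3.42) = -7.56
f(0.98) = -119.38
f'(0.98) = 8141.20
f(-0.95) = 0.77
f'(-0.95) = -0.67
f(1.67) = -3.77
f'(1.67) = 3.27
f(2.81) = -2.44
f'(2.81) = 0.39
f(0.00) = 0.94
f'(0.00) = 1.36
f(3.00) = -2.37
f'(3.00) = 0.30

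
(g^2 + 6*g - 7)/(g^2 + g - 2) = (g + 7)/(g + 2)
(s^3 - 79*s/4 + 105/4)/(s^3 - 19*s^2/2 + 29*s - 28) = (2*s^2 + 7*s - 15)/(2*(s^2 - 6*s + 8))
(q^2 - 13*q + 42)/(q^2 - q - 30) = (q - 7)/(q + 5)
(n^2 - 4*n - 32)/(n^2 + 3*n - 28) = (n^2 - 4*n - 32)/(n^2 + 3*n - 28)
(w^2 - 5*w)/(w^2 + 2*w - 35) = w/(w + 7)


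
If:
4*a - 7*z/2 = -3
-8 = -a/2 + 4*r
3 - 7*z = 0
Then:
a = -3/8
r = -131/64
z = 3/7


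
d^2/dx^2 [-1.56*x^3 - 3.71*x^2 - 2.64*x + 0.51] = -9.36*x - 7.42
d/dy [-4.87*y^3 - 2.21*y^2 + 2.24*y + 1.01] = -14.61*y^2 - 4.42*y + 2.24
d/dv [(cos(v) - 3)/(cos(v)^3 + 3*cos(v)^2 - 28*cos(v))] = 2*(cos(v)^3 - 3*cos(v)^2 - 9*cos(v) + 42)*sin(v)/((cos(v) - 4)^2*(cos(v) + 7)^2*cos(v)^2)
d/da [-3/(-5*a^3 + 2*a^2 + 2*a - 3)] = 3*(-15*a^2 + 4*a + 2)/(5*a^3 - 2*a^2 - 2*a + 3)^2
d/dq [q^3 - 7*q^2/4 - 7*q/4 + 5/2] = 3*q^2 - 7*q/2 - 7/4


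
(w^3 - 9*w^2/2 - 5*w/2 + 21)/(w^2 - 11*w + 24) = (w^2 - 3*w/2 - 7)/(w - 8)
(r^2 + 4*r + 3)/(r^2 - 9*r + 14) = (r^2 + 4*r + 3)/(r^2 - 9*r + 14)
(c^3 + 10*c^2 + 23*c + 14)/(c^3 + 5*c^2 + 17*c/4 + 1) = 4*(c^3 + 10*c^2 + 23*c + 14)/(4*c^3 + 20*c^2 + 17*c + 4)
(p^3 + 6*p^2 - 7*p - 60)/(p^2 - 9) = (p^2 + 9*p + 20)/(p + 3)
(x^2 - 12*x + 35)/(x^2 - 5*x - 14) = (x - 5)/(x + 2)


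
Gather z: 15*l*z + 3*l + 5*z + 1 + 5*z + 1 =3*l + z*(15*l + 10) + 2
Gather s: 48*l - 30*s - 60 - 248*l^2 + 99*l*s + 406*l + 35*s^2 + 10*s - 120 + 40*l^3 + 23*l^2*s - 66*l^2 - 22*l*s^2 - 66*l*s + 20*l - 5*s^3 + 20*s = 40*l^3 - 314*l^2 + 474*l - 5*s^3 + s^2*(35 - 22*l) + s*(23*l^2 + 33*l) - 180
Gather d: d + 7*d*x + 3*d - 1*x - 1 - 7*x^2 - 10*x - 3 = d*(7*x + 4) - 7*x^2 - 11*x - 4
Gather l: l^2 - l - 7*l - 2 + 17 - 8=l^2 - 8*l + 7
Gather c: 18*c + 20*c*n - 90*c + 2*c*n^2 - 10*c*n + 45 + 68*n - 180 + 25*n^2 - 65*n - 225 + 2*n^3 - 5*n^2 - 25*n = c*(2*n^2 + 10*n - 72) + 2*n^3 + 20*n^2 - 22*n - 360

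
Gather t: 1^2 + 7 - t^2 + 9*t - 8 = -t^2 + 9*t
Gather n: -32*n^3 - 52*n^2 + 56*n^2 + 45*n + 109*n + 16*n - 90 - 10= -32*n^3 + 4*n^2 + 170*n - 100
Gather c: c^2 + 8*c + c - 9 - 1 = c^2 + 9*c - 10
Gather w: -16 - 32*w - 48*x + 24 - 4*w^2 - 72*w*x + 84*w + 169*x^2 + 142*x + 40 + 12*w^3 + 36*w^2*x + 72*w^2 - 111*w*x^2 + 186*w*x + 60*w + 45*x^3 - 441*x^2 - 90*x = 12*w^3 + w^2*(36*x + 68) + w*(-111*x^2 + 114*x + 112) + 45*x^3 - 272*x^2 + 4*x + 48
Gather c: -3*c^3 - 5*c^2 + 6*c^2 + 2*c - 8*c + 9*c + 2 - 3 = -3*c^3 + c^2 + 3*c - 1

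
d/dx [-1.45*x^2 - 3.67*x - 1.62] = -2.9*x - 3.67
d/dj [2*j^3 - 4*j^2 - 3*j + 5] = 6*j^2 - 8*j - 3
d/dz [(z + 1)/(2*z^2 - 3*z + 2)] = (2*z^2 - 3*z - (z + 1)*(4*z - 3) + 2)/(2*z^2 - 3*z + 2)^2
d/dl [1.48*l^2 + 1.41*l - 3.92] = 2.96*l + 1.41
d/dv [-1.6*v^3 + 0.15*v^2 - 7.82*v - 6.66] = -4.8*v^2 + 0.3*v - 7.82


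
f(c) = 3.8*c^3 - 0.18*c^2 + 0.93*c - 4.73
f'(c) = 11.4*c^2 - 0.36*c + 0.93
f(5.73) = 709.59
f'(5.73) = 373.16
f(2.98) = 97.00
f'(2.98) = 101.09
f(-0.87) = -8.18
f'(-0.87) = 9.87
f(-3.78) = -216.06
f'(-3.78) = 165.18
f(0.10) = -4.64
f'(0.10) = 1.01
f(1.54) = 10.15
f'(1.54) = 27.41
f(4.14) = 265.68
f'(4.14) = 194.83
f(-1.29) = -14.39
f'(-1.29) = 20.37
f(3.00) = 99.04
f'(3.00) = 102.45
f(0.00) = -4.73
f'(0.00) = 0.93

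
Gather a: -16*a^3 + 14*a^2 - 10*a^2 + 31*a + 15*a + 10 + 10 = -16*a^3 + 4*a^2 + 46*a + 20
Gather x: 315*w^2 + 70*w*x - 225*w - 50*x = 315*w^2 - 225*w + x*(70*w - 50)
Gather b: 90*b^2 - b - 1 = 90*b^2 - b - 1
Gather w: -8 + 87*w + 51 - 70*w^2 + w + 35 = -70*w^2 + 88*w + 78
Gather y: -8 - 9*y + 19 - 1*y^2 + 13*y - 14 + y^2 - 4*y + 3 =0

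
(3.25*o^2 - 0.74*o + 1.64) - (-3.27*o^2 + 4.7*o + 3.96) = 6.52*o^2 - 5.44*o - 2.32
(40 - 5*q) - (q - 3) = 43 - 6*q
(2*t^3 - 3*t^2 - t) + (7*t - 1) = 2*t^3 - 3*t^2 + 6*t - 1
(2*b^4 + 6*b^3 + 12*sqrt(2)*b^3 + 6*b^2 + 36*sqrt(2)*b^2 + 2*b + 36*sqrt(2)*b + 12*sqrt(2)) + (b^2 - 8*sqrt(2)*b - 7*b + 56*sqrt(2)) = 2*b^4 + 6*b^3 + 12*sqrt(2)*b^3 + 7*b^2 + 36*sqrt(2)*b^2 - 5*b + 28*sqrt(2)*b + 68*sqrt(2)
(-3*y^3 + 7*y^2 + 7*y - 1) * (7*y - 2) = -21*y^4 + 55*y^3 + 35*y^2 - 21*y + 2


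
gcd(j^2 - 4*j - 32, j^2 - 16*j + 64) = j - 8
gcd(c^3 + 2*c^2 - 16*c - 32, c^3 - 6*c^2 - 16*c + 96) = c^2 - 16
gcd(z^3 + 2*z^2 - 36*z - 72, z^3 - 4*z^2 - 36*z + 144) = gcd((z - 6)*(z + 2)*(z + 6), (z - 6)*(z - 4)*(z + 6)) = z^2 - 36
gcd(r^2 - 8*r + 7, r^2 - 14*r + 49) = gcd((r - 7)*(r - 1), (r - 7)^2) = r - 7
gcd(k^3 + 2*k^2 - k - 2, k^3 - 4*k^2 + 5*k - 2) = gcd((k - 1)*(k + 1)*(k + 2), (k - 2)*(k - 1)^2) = k - 1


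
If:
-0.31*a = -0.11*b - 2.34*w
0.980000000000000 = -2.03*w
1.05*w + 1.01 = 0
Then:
No Solution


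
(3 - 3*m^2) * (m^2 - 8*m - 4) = -3*m^4 + 24*m^3 + 15*m^2 - 24*m - 12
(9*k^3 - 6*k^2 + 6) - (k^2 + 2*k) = 9*k^3 - 7*k^2 - 2*k + 6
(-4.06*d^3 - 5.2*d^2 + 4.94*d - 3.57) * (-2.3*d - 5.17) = 9.338*d^4 + 32.9502*d^3 + 15.522*d^2 - 17.3288*d + 18.4569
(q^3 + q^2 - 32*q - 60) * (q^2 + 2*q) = q^5 + 3*q^4 - 30*q^3 - 124*q^2 - 120*q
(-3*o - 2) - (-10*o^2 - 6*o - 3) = 10*o^2 + 3*o + 1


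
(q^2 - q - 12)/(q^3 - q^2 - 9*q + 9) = (q - 4)/(q^2 - 4*q + 3)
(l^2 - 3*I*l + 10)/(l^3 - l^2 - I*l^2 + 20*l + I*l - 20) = (l + 2*I)/(l^2 + l*(-1 + 4*I) - 4*I)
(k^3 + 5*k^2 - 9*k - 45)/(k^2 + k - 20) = (k^2 - 9)/(k - 4)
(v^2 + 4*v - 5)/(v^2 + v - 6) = (v^2 + 4*v - 5)/(v^2 + v - 6)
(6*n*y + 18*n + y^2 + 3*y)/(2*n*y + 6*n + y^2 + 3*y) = (6*n + y)/(2*n + y)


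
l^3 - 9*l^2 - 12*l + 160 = (l - 8)*(l - 5)*(l + 4)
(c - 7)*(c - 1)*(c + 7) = c^3 - c^2 - 49*c + 49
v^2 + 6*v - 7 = (v - 1)*(v + 7)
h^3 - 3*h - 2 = (h - 2)*(h + 1)^2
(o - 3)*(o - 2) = o^2 - 5*o + 6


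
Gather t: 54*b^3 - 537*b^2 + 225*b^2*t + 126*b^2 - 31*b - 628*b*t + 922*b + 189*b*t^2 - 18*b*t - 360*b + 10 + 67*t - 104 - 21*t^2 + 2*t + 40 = 54*b^3 - 411*b^2 + 531*b + t^2*(189*b - 21) + t*(225*b^2 - 646*b + 69) - 54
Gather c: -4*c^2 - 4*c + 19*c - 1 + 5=-4*c^2 + 15*c + 4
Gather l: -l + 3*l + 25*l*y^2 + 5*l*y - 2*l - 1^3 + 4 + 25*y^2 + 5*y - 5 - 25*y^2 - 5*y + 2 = l*(25*y^2 + 5*y)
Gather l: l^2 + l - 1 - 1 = l^2 + l - 2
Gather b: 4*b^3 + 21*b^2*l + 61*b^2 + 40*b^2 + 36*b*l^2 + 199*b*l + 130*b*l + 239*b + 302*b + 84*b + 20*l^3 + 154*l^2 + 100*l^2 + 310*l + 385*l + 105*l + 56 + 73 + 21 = 4*b^3 + b^2*(21*l + 101) + b*(36*l^2 + 329*l + 625) + 20*l^3 + 254*l^2 + 800*l + 150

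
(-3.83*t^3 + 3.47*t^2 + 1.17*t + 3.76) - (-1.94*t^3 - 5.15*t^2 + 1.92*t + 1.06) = -1.89*t^3 + 8.62*t^2 - 0.75*t + 2.7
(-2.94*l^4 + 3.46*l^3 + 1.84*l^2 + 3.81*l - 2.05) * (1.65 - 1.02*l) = 2.9988*l^5 - 8.3802*l^4 + 3.8322*l^3 - 0.8502*l^2 + 8.3775*l - 3.3825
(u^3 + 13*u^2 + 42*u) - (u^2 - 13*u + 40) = u^3 + 12*u^2 + 55*u - 40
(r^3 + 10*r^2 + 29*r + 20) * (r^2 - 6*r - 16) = r^5 + 4*r^4 - 47*r^3 - 314*r^2 - 584*r - 320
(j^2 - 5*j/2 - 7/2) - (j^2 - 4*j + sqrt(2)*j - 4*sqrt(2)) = -sqrt(2)*j + 3*j/2 - 7/2 + 4*sqrt(2)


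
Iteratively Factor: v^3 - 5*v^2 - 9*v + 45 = (v - 3)*(v^2 - 2*v - 15) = (v - 5)*(v - 3)*(v + 3)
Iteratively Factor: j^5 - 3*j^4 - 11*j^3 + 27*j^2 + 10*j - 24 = (j + 3)*(j^4 - 6*j^3 + 7*j^2 + 6*j - 8) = (j - 1)*(j + 3)*(j^3 - 5*j^2 + 2*j + 8) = (j - 1)*(j + 1)*(j + 3)*(j^2 - 6*j + 8) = (j - 4)*(j - 1)*(j + 1)*(j + 3)*(j - 2)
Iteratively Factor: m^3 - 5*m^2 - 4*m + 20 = (m + 2)*(m^2 - 7*m + 10) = (m - 2)*(m + 2)*(m - 5)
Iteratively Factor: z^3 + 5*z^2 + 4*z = (z + 4)*(z^2 + z) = (z + 1)*(z + 4)*(z)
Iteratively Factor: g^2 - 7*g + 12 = (g - 3)*(g - 4)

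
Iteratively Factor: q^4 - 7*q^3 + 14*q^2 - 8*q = (q - 1)*(q^3 - 6*q^2 + 8*q) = q*(q - 1)*(q^2 - 6*q + 8) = q*(q - 2)*(q - 1)*(q - 4)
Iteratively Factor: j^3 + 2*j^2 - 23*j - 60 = (j - 5)*(j^2 + 7*j + 12) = (j - 5)*(j + 4)*(j + 3)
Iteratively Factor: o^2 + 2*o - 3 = (o + 3)*(o - 1)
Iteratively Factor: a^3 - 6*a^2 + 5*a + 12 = (a + 1)*(a^2 - 7*a + 12) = (a - 3)*(a + 1)*(a - 4)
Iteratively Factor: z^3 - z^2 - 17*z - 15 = (z + 1)*(z^2 - 2*z - 15) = (z - 5)*(z + 1)*(z + 3)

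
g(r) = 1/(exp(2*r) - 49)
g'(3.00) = -0.00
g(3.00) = 0.00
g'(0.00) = 0.00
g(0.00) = -0.02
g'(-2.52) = -0.00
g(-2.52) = -0.02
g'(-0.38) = -0.00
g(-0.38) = -0.02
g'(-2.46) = -0.00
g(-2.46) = -0.02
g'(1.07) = -0.01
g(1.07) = -0.02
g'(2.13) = -0.30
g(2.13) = 0.05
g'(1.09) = -0.01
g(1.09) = -0.02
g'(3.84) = -0.00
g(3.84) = 0.00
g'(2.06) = -0.78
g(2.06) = 0.08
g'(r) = -2*exp(2*r)/(exp(2*r) - 49)^2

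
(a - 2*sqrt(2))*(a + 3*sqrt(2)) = a^2 + sqrt(2)*a - 12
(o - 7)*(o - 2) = o^2 - 9*o + 14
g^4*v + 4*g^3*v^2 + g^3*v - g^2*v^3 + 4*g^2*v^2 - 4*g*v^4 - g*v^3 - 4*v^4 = (g - v)*(g + v)*(g + 4*v)*(g*v + v)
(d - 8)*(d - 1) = d^2 - 9*d + 8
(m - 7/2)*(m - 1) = m^2 - 9*m/2 + 7/2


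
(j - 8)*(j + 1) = j^2 - 7*j - 8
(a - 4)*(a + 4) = a^2 - 16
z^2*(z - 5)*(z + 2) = z^4 - 3*z^3 - 10*z^2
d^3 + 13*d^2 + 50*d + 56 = (d + 2)*(d + 4)*(d + 7)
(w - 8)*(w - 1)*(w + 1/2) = w^3 - 17*w^2/2 + 7*w/2 + 4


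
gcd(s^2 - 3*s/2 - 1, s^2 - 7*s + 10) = s - 2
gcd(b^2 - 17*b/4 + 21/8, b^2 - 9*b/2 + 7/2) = b - 7/2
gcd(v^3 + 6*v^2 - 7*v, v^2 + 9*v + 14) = v + 7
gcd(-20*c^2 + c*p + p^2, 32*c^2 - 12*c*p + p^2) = -4*c + p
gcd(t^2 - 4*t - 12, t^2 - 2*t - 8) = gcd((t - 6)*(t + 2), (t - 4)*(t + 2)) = t + 2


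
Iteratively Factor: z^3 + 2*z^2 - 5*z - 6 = (z + 3)*(z^2 - z - 2) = (z + 1)*(z + 3)*(z - 2)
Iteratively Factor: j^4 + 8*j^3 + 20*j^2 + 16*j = (j + 2)*(j^3 + 6*j^2 + 8*j) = j*(j + 2)*(j^2 + 6*j + 8) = j*(j + 2)*(j + 4)*(j + 2)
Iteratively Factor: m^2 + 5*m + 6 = (m + 3)*(m + 2)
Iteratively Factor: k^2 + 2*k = (k)*(k + 2)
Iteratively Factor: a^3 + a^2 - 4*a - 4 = (a - 2)*(a^2 + 3*a + 2) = (a - 2)*(a + 2)*(a + 1)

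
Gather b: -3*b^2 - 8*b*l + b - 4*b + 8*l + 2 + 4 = -3*b^2 + b*(-8*l - 3) + 8*l + 6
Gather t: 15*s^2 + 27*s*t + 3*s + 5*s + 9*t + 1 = 15*s^2 + 8*s + t*(27*s + 9) + 1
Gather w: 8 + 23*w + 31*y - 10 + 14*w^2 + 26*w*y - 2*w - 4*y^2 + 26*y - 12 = 14*w^2 + w*(26*y + 21) - 4*y^2 + 57*y - 14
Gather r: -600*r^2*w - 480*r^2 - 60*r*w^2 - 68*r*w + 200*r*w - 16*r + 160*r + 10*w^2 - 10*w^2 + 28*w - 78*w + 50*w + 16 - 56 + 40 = r^2*(-600*w - 480) + r*(-60*w^2 + 132*w + 144)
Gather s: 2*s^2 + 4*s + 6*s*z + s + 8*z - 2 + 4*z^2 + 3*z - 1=2*s^2 + s*(6*z + 5) + 4*z^2 + 11*z - 3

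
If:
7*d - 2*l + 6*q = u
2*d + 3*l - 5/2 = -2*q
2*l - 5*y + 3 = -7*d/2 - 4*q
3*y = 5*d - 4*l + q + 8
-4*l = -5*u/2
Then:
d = -1641/2554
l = 695/1277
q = 5497/5108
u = 1112/1277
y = 6277/5108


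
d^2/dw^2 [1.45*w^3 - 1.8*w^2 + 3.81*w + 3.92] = 8.7*w - 3.6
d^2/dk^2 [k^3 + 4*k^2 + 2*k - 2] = 6*k + 8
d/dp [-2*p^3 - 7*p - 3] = -6*p^2 - 7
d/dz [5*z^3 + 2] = 15*z^2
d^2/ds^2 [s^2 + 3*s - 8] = 2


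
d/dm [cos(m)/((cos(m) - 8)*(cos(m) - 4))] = (cos(m)^2 - 32)*sin(m)/((cos(m) - 8)^2*(cos(m) - 4)^2)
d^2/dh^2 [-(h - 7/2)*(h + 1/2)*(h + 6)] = -6*h - 6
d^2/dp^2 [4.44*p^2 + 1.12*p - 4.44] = 8.88000000000000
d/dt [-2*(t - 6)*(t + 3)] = 6 - 4*t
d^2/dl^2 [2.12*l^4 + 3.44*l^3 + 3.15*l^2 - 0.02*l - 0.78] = 25.44*l^2 + 20.64*l + 6.3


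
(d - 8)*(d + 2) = d^2 - 6*d - 16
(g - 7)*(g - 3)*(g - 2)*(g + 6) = g^4 - 6*g^3 - 31*g^2 + 204*g - 252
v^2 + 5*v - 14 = (v - 2)*(v + 7)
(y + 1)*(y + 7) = y^2 + 8*y + 7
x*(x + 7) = x^2 + 7*x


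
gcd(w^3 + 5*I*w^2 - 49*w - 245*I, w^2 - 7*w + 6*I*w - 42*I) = w - 7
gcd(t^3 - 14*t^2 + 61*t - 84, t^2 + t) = 1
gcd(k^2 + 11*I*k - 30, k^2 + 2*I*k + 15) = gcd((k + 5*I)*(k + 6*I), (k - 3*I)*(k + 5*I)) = k + 5*I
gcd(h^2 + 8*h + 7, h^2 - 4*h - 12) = 1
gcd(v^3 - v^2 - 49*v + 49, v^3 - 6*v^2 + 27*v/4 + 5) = 1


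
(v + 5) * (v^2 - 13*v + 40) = v^3 - 8*v^2 - 25*v + 200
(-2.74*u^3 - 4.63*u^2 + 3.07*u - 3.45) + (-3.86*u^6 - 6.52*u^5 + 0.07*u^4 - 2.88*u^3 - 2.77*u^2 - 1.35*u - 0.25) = -3.86*u^6 - 6.52*u^5 + 0.07*u^4 - 5.62*u^3 - 7.4*u^2 + 1.72*u - 3.7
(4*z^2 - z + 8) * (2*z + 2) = 8*z^3 + 6*z^2 + 14*z + 16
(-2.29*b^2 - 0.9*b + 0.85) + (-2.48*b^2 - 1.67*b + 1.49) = -4.77*b^2 - 2.57*b + 2.34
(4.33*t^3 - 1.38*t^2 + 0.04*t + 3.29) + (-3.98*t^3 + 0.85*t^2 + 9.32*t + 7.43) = 0.35*t^3 - 0.53*t^2 + 9.36*t + 10.72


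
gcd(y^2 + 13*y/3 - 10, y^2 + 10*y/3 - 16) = y + 6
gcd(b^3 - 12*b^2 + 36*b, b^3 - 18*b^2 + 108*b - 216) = b^2 - 12*b + 36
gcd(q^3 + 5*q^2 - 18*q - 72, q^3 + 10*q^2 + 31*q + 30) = q + 3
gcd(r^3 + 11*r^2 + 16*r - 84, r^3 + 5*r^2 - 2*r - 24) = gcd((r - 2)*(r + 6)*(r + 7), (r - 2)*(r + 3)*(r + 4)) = r - 2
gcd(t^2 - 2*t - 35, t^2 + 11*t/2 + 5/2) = t + 5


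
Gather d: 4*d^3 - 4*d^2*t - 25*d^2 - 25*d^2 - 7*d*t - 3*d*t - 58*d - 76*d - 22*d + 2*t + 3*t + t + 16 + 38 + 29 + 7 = 4*d^3 + d^2*(-4*t - 50) + d*(-10*t - 156) + 6*t + 90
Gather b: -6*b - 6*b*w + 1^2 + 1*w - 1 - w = b*(-6*w - 6)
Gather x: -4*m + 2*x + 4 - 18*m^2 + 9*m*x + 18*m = -18*m^2 + 14*m + x*(9*m + 2) + 4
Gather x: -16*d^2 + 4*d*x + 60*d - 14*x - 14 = -16*d^2 + 60*d + x*(4*d - 14) - 14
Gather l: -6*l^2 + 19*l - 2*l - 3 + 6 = -6*l^2 + 17*l + 3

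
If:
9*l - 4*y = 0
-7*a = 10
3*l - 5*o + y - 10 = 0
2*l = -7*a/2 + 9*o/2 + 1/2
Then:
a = -10/7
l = 140/109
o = -71/109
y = 315/109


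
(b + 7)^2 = b^2 + 14*b + 49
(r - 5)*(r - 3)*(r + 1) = r^3 - 7*r^2 + 7*r + 15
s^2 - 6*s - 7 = (s - 7)*(s + 1)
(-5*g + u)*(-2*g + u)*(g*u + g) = 10*g^3*u + 10*g^3 - 7*g^2*u^2 - 7*g^2*u + g*u^3 + g*u^2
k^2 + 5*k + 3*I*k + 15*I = (k + 5)*(k + 3*I)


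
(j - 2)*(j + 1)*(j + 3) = j^3 + 2*j^2 - 5*j - 6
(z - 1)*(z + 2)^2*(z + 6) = z^4 + 9*z^3 + 18*z^2 - 4*z - 24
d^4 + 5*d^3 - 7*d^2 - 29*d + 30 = (d - 2)*(d - 1)*(d + 3)*(d + 5)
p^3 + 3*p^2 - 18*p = p*(p - 3)*(p + 6)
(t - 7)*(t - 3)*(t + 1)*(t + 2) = t^4 - 7*t^3 - 7*t^2 + 43*t + 42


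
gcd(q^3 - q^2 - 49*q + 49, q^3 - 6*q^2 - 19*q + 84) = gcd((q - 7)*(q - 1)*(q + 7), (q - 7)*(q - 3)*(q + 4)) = q - 7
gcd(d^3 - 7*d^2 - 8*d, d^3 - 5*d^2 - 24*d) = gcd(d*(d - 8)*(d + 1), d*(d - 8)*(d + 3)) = d^2 - 8*d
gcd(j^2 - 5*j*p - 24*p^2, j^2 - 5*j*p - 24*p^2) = -j^2 + 5*j*p + 24*p^2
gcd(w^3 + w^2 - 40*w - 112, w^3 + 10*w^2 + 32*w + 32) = w^2 + 8*w + 16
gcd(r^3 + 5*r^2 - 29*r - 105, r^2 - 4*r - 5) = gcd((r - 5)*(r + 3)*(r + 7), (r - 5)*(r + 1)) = r - 5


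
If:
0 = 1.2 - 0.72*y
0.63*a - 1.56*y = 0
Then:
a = 4.13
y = 1.67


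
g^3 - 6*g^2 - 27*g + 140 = (g - 7)*(g - 4)*(g + 5)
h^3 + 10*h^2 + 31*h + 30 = (h + 2)*(h + 3)*(h + 5)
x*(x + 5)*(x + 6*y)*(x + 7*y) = x^4 + 13*x^3*y + 5*x^3 + 42*x^2*y^2 + 65*x^2*y + 210*x*y^2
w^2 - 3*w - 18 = (w - 6)*(w + 3)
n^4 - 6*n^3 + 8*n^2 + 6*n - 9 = (n - 3)^2*(n - 1)*(n + 1)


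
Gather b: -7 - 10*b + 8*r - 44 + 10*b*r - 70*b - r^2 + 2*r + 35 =b*(10*r - 80) - r^2 + 10*r - 16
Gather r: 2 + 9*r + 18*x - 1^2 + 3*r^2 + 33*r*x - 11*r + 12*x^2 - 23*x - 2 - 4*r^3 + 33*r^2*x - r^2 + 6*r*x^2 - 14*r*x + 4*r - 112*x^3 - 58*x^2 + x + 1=-4*r^3 + r^2*(33*x + 2) + r*(6*x^2 + 19*x + 2) - 112*x^3 - 46*x^2 - 4*x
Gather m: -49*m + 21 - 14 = 7 - 49*m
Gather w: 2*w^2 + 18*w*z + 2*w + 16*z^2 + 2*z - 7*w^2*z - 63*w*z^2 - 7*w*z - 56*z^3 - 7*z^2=w^2*(2 - 7*z) + w*(-63*z^2 + 11*z + 2) - 56*z^3 + 9*z^2 + 2*z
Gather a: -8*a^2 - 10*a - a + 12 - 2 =-8*a^2 - 11*a + 10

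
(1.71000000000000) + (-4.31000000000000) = -2.60000000000000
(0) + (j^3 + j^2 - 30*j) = j^3 + j^2 - 30*j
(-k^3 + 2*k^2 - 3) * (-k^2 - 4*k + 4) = k^5 + 2*k^4 - 12*k^3 + 11*k^2 + 12*k - 12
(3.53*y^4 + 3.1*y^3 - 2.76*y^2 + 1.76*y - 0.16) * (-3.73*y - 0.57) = -13.1669*y^5 - 13.5751*y^4 + 8.5278*y^3 - 4.9916*y^2 - 0.4064*y + 0.0912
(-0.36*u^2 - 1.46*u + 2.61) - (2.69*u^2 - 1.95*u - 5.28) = -3.05*u^2 + 0.49*u + 7.89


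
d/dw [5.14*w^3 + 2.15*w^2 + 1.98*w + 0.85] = 15.42*w^2 + 4.3*w + 1.98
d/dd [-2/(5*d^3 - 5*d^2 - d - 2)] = 2*(15*d^2 - 10*d - 1)/(-5*d^3 + 5*d^2 + d + 2)^2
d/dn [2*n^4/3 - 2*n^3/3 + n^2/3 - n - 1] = 8*n^3/3 - 2*n^2 + 2*n/3 - 1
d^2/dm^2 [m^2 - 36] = 2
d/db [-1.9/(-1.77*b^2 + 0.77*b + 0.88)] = (1.463 - 6.726*b)/(-1.77*b^2 + 0.77*b + 0.88)^2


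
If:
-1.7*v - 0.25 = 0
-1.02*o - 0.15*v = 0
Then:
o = 0.02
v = -0.15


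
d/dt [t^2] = 2*t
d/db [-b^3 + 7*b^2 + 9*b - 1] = -3*b^2 + 14*b + 9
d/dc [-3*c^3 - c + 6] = -9*c^2 - 1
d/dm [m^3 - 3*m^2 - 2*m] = 3*m^2 - 6*m - 2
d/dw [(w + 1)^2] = 2*w + 2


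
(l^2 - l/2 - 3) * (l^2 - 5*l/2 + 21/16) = l^4 - 3*l^3 - 7*l^2/16 + 219*l/32 - 63/16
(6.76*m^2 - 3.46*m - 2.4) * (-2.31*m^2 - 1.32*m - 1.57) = -15.6156*m^4 - 0.930599999999999*m^3 - 0.502000000000001*m^2 + 8.6002*m + 3.768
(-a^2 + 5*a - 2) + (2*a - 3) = -a^2 + 7*a - 5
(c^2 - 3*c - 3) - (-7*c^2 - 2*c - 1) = 8*c^2 - c - 2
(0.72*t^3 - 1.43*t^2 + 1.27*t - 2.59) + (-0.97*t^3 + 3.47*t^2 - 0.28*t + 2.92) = -0.25*t^3 + 2.04*t^2 + 0.99*t + 0.33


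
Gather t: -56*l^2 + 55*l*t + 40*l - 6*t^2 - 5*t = -56*l^2 + 40*l - 6*t^2 + t*(55*l - 5)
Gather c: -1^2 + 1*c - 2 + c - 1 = 2*c - 4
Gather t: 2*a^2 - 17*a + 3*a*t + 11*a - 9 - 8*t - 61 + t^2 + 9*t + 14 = 2*a^2 - 6*a + t^2 + t*(3*a + 1) - 56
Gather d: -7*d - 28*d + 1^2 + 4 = 5 - 35*d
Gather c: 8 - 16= -8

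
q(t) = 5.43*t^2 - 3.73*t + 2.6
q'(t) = 10.86*t - 3.73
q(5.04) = 121.73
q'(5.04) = 51.00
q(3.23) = 47.20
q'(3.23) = 31.35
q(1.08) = 4.91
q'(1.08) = 8.00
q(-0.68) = 7.65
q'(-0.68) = -11.11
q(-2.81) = 55.96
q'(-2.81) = -34.25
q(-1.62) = 22.89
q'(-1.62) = -21.32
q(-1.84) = 27.85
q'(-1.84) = -23.71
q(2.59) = 29.36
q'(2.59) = 24.40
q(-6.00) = 220.46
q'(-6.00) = -68.89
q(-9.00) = 476.00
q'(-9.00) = -101.47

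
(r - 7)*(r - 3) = r^2 - 10*r + 21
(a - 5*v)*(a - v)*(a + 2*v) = a^3 - 4*a^2*v - 7*a*v^2 + 10*v^3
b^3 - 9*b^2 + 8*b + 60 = (b - 6)*(b - 5)*(b + 2)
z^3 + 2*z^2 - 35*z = z*(z - 5)*(z + 7)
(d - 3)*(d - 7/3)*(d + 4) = d^3 - 4*d^2/3 - 43*d/3 + 28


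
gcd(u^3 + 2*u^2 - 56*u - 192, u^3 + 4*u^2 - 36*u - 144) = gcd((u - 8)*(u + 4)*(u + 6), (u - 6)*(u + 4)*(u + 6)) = u^2 + 10*u + 24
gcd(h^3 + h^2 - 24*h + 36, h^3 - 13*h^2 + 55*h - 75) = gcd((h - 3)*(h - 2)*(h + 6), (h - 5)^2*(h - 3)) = h - 3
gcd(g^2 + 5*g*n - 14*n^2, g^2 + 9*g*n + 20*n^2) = 1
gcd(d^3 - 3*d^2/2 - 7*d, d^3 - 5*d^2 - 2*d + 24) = d + 2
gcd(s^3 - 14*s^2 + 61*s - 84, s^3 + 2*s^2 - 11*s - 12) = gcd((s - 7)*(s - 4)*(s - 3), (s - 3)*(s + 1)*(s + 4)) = s - 3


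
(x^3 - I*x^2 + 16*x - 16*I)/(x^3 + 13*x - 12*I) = (x - 4*I)/(x - 3*I)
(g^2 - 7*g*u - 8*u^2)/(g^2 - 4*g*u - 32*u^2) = (g + u)/(g + 4*u)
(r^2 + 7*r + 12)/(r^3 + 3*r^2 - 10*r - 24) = (r + 3)/(r^2 - r - 6)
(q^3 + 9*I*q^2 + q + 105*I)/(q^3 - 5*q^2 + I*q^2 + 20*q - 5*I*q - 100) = (q^2 + 4*I*q + 21)/(q^2 - q*(5 + 4*I) + 20*I)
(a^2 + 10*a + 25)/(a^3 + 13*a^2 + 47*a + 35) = (a + 5)/(a^2 + 8*a + 7)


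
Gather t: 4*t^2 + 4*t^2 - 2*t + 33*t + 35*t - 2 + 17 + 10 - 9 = 8*t^2 + 66*t + 16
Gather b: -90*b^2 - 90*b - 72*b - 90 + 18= -90*b^2 - 162*b - 72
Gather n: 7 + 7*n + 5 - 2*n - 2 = 5*n + 10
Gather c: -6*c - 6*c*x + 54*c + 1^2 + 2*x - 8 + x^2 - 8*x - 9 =c*(48 - 6*x) + x^2 - 6*x - 16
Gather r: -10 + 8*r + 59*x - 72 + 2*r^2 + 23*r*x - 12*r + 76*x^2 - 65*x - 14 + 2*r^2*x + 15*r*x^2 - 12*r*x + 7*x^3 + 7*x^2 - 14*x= r^2*(2*x + 2) + r*(15*x^2 + 11*x - 4) + 7*x^3 + 83*x^2 - 20*x - 96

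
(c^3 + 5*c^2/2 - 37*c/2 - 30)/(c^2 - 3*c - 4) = (2*c^2 + 13*c + 15)/(2*(c + 1))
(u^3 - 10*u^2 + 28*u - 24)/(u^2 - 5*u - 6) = (u^2 - 4*u + 4)/(u + 1)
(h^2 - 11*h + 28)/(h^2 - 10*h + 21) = (h - 4)/(h - 3)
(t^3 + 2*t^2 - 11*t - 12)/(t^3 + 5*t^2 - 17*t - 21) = (t + 4)/(t + 7)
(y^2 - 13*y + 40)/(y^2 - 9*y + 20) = (y - 8)/(y - 4)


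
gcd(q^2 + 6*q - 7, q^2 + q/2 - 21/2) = 1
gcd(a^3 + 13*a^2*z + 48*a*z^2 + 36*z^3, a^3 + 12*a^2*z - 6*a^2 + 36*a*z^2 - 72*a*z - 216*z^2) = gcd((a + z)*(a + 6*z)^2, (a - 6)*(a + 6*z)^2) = a^2 + 12*a*z + 36*z^2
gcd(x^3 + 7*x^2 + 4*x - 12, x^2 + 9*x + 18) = x + 6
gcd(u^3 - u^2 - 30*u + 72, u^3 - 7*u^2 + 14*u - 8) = u - 4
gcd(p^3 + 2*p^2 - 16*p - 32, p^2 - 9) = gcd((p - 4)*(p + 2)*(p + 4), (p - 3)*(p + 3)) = 1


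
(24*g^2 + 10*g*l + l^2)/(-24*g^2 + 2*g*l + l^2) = (-4*g - l)/(4*g - l)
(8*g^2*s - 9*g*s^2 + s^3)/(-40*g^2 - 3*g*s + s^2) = s*(-g + s)/(5*g + s)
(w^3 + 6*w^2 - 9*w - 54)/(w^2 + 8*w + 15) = (w^2 + 3*w - 18)/(w + 5)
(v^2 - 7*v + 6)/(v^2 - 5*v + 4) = (v - 6)/(v - 4)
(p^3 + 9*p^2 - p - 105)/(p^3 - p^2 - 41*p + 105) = (p + 5)/(p - 5)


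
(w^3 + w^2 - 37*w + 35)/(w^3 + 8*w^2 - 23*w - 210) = (w - 1)/(w + 6)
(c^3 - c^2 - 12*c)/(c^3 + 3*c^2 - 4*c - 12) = c*(c - 4)/(c^2 - 4)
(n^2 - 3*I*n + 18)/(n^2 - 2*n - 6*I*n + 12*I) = (n + 3*I)/(n - 2)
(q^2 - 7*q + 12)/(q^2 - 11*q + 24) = (q - 4)/(q - 8)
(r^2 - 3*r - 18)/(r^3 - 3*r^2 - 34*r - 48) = (r - 6)/(r^2 - 6*r - 16)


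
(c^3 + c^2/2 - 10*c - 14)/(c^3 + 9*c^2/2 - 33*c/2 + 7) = (2*c^3 + c^2 - 20*c - 28)/(2*c^3 + 9*c^2 - 33*c + 14)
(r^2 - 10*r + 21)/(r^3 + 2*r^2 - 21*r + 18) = (r - 7)/(r^2 + 5*r - 6)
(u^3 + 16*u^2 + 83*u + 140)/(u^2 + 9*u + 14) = (u^2 + 9*u + 20)/(u + 2)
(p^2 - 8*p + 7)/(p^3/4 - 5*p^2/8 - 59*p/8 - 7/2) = 8*(p - 1)/(2*p^2 + 9*p + 4)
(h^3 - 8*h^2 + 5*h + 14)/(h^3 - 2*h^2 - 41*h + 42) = (h^2 - h - 2)/(h^2 + 5*h - 6)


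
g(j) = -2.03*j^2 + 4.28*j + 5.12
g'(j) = 4.28 - 4.06*j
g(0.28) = 6.16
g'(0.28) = 3.14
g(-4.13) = -47.18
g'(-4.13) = 21.05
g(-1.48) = -5.66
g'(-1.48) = 10.29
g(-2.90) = -24.36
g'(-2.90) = 16.05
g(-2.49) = -18.12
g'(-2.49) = 14.39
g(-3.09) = -27.49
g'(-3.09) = 16.83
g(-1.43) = -5.15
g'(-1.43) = 10.09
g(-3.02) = -26.32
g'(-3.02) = 16.54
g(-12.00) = -338.56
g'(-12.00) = 53.00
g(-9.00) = -197.83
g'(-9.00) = 40.82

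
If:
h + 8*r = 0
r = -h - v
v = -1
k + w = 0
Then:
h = 8/7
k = -w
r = -1/7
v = -1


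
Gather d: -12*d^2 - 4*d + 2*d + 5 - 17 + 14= -12*d^2 - 2*d + 2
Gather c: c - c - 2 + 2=0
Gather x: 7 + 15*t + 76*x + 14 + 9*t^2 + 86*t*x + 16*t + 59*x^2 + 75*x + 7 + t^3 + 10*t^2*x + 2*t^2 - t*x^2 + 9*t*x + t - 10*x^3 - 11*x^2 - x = t^3 + 11*t^2 + 32*t - 10*x^3 + x^2*(48 - t) + x*(10*t^2 + 95*t + 150) + 28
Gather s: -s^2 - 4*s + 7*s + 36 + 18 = -s^2 + 3*s + 54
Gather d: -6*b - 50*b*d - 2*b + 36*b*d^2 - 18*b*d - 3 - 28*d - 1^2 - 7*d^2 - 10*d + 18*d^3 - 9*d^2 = -8*b + 18*d^3 + d^2*(36*b - 16) + d*(-68*b - 38) - 4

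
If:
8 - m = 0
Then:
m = 8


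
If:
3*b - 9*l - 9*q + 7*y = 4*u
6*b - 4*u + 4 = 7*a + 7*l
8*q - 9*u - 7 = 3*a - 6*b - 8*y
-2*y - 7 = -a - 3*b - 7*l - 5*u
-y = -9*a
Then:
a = y/9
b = 1231*y/13923 + 746/1547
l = 2708/1547 - 15377*y/13923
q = 1671*y/1547 - 1538/1547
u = 8683*y/4641 - 2073/1547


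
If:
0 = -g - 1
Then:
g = -1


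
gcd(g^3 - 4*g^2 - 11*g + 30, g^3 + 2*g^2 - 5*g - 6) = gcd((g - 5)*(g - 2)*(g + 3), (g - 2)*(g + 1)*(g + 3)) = g^2 + g - 6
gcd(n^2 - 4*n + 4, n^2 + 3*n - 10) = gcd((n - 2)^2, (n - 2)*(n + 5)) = n - 2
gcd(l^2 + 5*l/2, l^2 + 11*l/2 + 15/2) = l + 5/2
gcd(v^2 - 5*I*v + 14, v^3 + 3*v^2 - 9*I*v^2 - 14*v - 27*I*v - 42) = v - 7*I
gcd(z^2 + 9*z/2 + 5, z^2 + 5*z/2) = z + 5/2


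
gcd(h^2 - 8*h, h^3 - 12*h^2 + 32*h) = h^2 - 8*h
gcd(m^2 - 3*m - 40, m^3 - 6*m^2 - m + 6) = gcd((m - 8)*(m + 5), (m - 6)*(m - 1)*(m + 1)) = 1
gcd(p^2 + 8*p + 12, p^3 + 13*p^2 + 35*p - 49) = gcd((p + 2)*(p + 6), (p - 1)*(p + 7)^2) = 1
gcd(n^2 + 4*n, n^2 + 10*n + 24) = n + 4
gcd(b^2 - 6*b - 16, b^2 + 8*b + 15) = 1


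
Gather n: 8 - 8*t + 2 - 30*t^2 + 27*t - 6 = -30*t^2 + 19*t + 4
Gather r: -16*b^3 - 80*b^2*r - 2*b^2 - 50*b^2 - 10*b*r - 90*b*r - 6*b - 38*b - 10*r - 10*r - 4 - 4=-16*b^3 - 52*b^2 - 44*b + r*(-80*b^2 - 100*b - 20) - 8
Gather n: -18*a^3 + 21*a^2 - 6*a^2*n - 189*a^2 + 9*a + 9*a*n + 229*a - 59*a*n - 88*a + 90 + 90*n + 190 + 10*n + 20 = -18*a^3 - 168*a^2 + 150*a + n*(-6*a^2 - 50*a + 100) + 300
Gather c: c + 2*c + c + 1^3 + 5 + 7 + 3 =4*c + 16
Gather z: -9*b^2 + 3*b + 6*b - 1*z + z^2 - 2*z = -9*b^2 + 9*b + z^2 - 3*z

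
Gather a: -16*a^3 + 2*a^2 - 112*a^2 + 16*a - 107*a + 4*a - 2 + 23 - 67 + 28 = -16*a^3 - 110*a^2 - 87*a - 18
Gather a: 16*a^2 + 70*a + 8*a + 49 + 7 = 16*a^2 + 78*a + 56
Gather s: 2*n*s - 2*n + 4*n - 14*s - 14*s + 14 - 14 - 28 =2*n + s*(2*n - 28) - 28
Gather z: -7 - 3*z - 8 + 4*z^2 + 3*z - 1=4*z^2 - 16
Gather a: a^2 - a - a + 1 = a^2 - 2*a + 1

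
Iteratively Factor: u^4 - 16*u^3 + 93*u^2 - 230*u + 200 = (u - 5)*(u^3 - 11*u^2 + 38*u - 40) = (u - 5)*(u - 4)*(u^2 - 7*u + 10) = (u - 5)^2*(u - 4)*(u - 2)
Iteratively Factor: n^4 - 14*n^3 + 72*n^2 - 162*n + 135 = (n - 5)*(n^3 - 9*n^2 + 27*n - 27) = (n - 5)*(n - 3)*(n^2 - 6*n + 9) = (n - 5)*(n - 3)^2*(n - 3)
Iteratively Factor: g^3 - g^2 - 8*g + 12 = (g - 2)*(g^2 + g - 6) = (g - 2)^2*(g + 3)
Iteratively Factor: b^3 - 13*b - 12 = (b + 3)*(b^2 - 3*b - 4) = (b + 1)*(b + 3)*(b - 4)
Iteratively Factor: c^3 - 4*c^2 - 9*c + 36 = (c - 4)*(c^2 - 9) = (c - 4)*(c + 3)*(c - 3)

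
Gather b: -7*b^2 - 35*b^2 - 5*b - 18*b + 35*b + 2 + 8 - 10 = -42*b^2 + 12*b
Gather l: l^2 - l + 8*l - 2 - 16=l^2 + 7*l - 18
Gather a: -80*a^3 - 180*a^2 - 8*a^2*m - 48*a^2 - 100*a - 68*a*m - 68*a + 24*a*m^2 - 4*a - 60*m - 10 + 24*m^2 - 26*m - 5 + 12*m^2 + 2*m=-80*a^3 + a^2*(-8*m - 228) + a*(24*m^2 - 68*m - 172) + 36*m^2 - 84*m - 15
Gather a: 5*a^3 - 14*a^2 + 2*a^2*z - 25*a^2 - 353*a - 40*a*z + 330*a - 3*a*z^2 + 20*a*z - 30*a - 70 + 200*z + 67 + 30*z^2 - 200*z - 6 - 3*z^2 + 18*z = 5*a^3 + a^2*(2*z - 39) + a*(-3*z^2 - 20*z - 53) + 27*z^2 + 18*z - 9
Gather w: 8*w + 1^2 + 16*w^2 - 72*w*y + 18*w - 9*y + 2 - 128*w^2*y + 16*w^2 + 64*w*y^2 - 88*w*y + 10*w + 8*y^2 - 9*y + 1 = w^2*(32 - 128*y) + w*(64*y^2 - 160*y + 36) + 8*y^2 - 18*y + 4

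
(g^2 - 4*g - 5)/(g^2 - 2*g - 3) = (g - 5)/(g - 3)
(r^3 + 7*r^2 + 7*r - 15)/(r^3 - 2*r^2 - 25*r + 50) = (r^2 + 2*r - 3)/(r^2 - 7*r + 10)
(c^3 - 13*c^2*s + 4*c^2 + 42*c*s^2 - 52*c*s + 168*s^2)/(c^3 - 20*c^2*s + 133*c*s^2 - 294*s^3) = (-c - 4)/(-c + 7*s)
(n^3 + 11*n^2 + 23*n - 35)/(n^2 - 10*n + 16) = (n^3 + 11*n^2 + 23*n - 35)/(n^2 - 10*n + 16)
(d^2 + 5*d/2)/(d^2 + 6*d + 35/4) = 2*d/(2*d + 7)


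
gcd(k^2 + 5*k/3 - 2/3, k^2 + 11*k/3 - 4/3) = k - 1/3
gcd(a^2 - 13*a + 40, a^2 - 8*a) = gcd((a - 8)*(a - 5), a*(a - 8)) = a - 8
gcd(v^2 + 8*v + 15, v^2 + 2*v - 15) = v + 5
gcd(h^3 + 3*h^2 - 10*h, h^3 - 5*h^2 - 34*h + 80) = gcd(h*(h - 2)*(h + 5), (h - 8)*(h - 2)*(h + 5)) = h^2 + 3*h - 10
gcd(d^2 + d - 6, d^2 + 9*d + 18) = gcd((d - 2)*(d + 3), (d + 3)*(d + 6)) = d + 3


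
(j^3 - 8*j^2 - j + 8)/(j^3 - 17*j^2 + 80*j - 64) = (j + 1)/(j - 8)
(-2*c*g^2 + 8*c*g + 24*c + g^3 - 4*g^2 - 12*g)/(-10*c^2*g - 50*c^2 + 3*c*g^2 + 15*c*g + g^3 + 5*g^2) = (g^2 - 4*g - 12)/(5*c*g + 25*c + g^2 + 5*g)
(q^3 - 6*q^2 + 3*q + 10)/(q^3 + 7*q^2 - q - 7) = (q^2 - 7*q + 10)/(q^2 + 6*q - 7)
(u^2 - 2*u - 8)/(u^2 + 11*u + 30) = (u^2 - 2*u - 8)/(u^2 + 11*u + 30)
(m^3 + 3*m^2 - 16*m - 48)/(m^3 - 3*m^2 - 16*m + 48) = (m + 3)/(m - 3)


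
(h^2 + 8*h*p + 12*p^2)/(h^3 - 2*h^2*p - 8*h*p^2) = (-h - 6*p)/(h*(-h + 4*p))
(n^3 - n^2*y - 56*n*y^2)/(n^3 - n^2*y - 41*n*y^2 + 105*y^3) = n*(n - 8*y)/(n^2 - 8*n*y + 15*y^2)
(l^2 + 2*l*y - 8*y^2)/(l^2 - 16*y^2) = (-l + 2*y)/(-l + 4*y)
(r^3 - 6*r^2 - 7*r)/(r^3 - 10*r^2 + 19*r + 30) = r*(r - 7)/(r^2 - 11*r + 30)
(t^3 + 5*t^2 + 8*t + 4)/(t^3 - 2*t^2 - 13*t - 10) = (t + 2)/(t - 5)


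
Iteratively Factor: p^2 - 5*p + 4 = (p - 1)*(p - 4)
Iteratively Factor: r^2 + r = (r)*(r + 1)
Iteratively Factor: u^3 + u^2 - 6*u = (u + 3)*(u^2 - 2*u) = u*(u + 3)*(u - 2)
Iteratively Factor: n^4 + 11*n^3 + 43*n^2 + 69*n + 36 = (n + 4)*(n^3 + 7*n^2 + 15*n + 9) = (n + 1)*(n + 4)*(n^2 + 6*n + 9) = (n + 1)*(n + 3)*(n + 4)*(n + 3)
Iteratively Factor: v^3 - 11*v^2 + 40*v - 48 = (v - 3)*(v^2 - 8*v + 16) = (v - 4)*(v - 3)*(v - 4)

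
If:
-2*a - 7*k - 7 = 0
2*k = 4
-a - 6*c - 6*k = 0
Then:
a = -21/2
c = -1/4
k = 2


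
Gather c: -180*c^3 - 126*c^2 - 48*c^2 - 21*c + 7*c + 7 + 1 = -180*c^3 - 174*c^2 - 14*c + 8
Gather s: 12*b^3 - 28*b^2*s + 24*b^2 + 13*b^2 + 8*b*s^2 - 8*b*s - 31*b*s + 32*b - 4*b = 12*b^3 + 37*b^2 + 8*b*s^2 + 28*b + s*(-28*b^2 - 39*b)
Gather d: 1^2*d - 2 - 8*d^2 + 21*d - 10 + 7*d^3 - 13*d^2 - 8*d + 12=7*d^3 - 21*d^2 + 14*d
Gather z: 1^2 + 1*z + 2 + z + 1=2*z + 4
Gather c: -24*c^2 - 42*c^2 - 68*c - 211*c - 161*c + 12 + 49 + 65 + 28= -66*c^2 - 440*c + 154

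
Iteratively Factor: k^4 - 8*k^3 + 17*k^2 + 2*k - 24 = (k - 2)*(k^3 - 6*k^2 + 5*k + 12) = (k - 2)*(k + 1)*(k^2 - 7*k + 12) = (k - 4)*(k - 2)*(k + 1)*(k - 3)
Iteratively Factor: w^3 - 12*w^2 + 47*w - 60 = (w - 4)*(w^2 - 8*w + 15) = (w - 5)*(w - 4)*(w - 3)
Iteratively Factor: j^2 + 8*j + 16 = (j + 4)*(j + 4)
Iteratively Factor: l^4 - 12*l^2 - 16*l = (l)*(l^3 - 12*l - 16) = l*(l - 4)*(l^2 + 4*l + 4) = l*(l - 4)*(l + 2)*(l + 2)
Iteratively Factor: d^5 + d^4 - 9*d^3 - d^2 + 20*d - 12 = (d + 3)*(d^4 - 2*d^3 - 3*d^2 + 8*d - 4) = (d - 1)*(d + 3)*(d^3 - d^2 - 4*d + 4) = (d - 1)^2*(d + 3)*(d^2 - 4) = (d - 1)^2*(d + 2)*(d + 3)*(d - 2)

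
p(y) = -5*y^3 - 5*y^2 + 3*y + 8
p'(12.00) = -2277.00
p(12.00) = -9316.00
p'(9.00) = -1302.00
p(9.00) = -4015.00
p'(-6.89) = -640.18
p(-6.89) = 1385.38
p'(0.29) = -1.16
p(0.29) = 8.33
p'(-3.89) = -185.08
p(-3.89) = 214.99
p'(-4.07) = -204.77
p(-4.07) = 250.06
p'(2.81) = -143.54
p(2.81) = -133.99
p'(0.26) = -0.61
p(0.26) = 8.35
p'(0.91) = -18.52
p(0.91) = 2.82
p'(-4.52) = -258.26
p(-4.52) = 354.02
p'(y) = -15*y^2 - 10*y + 3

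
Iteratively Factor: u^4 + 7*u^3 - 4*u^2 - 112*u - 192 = (u + 4)*(u^3 + 3*u^2 - 16*u - 48) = (u + 3)*(u + 4)*(u^2 - 16) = (u + 3)*(u + 4)^2*(u - 4)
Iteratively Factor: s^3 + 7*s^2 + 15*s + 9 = (s + 1)*(s^2 + 6*s + 9) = (s + 1)*(s + 3)*(s + 3)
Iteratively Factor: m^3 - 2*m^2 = (m - 2)*(m^2) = m*(m - 2)*(m)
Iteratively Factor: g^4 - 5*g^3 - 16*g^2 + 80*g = (g)*(g^3 - 5*g^2 - 16*g + 80) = g*(g - 4)*(g^2 - g - 20) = g*(g - 5)*(g - 4)*(g + 4)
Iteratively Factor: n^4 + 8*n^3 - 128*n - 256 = (n + 4)*(n^3 + 4*n^2 - 16*n - 64) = (n + 4)^2*(n^2 - 16) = (n - 4)*(n + 4)^2*(n + 4)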